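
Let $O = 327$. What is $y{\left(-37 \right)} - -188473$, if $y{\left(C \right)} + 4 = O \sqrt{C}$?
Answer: $188469 + 327 i \sqrt{37} \approx 1.8847 \cdot 10^{5} + 1989.1 i$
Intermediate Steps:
$y{\left(C \right)} = -4 + 327 \sqrt{C}$
$y{\left(-37 \right)} - -188473 = \left(-4 + 327 \sqrt{-37}\right) - -188473 = \left(-4 + 327 i \sqrt{37}\right) + 188473 = 188469 + 327 i \sqrt{37}$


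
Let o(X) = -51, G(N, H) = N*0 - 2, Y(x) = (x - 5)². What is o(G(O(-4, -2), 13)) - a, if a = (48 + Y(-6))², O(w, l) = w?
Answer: -28612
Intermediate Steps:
Y(x) = (-5 + x)²
a = 28561 (a = (48 + (-5 - 6)²)² = (48 + (-11)²)² = (48 + 121)² = 169² = 28561)
G(N, H) = -2 (G(N, H) = 0 - 2 = -2)
o(G(O(-4, -2), 13)) - a = -51 - 1*28561 = -51 - 28561 = -28612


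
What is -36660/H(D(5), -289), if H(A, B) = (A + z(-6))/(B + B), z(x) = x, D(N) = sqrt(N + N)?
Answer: -4889880 - 814980*sqrt(10) ≈ -7.4671e+6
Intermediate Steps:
D(N) = sqrt(2)*sqrt(N) (D(N) = sqrt(2*N) = sqrt(2)*sqrt(N))
H(A, B) = (-6 + A)/(2*B) (H(A, B) = (A - 6)/(B + B) = (-6 + A)/((2*B)) = (-6 + A)*(1/(2*B)) = (-6 + A)/(2*B))
-36660/H(D(5), -289) = -36660*(-578/(-6 + sqrt(2)*sqrt(5))) = -36660*(-578/(-6 + sqrt(10))) = -36660/(3/289 - sqrt(10)/578)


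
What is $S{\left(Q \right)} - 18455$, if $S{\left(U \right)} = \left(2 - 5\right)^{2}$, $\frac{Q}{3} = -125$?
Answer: $-18446$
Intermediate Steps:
$Q = -375$ ($Q = 3 \left(-125\right) = -375$)
$S{\left(U \right)} = 9$ ($S{\left(U \right)} = \left(-3\right)^{2} = 9$)
$S{\left(Q \right)} - 18455 = 9 - 18455 = -18446$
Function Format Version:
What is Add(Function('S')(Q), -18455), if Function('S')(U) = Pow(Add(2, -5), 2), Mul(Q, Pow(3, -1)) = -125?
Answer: -18446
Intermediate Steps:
Q = -375 (Q = Mul(3, -125) = -375)
Function('S')(U) = 9 (Function('S')(U) = Pow(-3, 2) = 9)
Add(Function('S')(Q), -18455) = Add(9, -18455) = -18446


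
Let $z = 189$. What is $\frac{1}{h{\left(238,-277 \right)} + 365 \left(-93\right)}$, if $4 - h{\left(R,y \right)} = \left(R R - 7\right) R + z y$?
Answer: $- \frac{1}{13461194} \approx -7.4288 \cdot 10^{-8}$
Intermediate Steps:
$h{\left(R,y \right)} = 4 - 189 y - R \left(-7 + R^{2}\right)$ ($h{\left(R,y \right)} = 4 - \left(\left(R R - 7\right) R + 189 y\right) = 4 - \left(\left(R^{2} - 7\right) R + 189 y\right) = 4 - \left(\left(-7 + R^{2}\right) R + 189 y\right) = 4 - \left(R \left(-7 + R^{2}\right) + 189 y\right) = 4 - \left(189 y + R \left(-7 + R^{2}\right)\right) = 4 - 189 y - R \left(-7 + R^{2}\right)$)
$\frac{1}{h{\left(238,-277 \right)} + 365 \left(-93\right)} = \frac{1}{\left(4 - 238^{3} - -52353 + 7 \cdot 238\right) + 365 \left(-93\right)} = \frac{1}{\left(4 - 13481272 + 52353 + 1666\right) - 33945} = \frac{1}{-13427249 - 33945} = \frac{1}{-13461194} = - \frac{1}{13461194}$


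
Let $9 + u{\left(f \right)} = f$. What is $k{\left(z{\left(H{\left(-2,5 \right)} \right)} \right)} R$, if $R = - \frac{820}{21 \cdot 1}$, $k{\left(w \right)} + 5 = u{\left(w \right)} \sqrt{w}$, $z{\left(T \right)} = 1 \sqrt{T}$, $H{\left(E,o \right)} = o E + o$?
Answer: $\frac{4100}{21} + \frac{820 \sqrt[4]{-5} \left(9 - i \sqrt{5}\right)}{21} \approx 659.15 + 279.27 i$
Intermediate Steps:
$u{\left(f \right)} = -9 + f$
$H{\left(E,o \right)} = o + E o$ ($H{\left(E,o \right)} = E o + o = o + E o$)
$z{\left(T \right)} = \sqrt{T}$
$k{\left(w \right)} = -5 + \sqrt{w} \left(-9 + w\right)$ ($k{\left(w \right)} = -5 + \left(-9 + w\right) \sqrt{w} = -5 + \sqrt{w} \left(-9 + w\right)$)
$R = - \frac{820}{21} \approx -39.048$
$k{\left(z{\left(H{\left(-2,5 \right)} \right)} \right)} R = \left(-5 + \sqrt{\sqrt{5 \left(1 - 2\right)}} \left(-9 + \sqrt{5 \left(1 - 2\right)}\right)\right) \left(- \frac{820}{21}\right) = \left(-5 + \sqrt{\sqrt{5 \left(-1\right)}} \left(-9 + \sqrt{5 \left(-1\right)}\right)\right) \left(- \frac{820}{21}\right) = \left(-5 + \sqrt{\sqrt{-5}} \left(-9 + \sqrt{-5}\right)\right) \left(- \frac{820}{21}\right) = \left(-5 + \sqrt{i \sqrt{5}} \left(-9 + i \sqrt{5}\right)\right) \left(- \frac{820}{21}\right) = \left(-5 + \sqrt[4]{5} \sqrt{i} \left(-9 + i \sqrt{5}\right)\right) \left(- \frac{820}{21}\right) = \frac{4100}{21} - \frac{820 \sqrt[4]{5} \sqrt{i} \left(-9 + i \sqrt{5}\right)}{21}$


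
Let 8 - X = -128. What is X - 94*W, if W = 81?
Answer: -7478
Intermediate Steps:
X = 136 (X = 8 - 1*(-128) = 8 + 128 = 136)
X - 94*W = 136 - 94*81 = 136 - 7614 = -7478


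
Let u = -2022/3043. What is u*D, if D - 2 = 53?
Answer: -111210/3043 ≈ -36.546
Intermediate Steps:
D = 55 (D = 2 + 53 = 55)
u = -2022/3043 (u = -2022*1/3043 = -2022/3043 ≈ -0.66448)
u*D = -2022/3043*55 = -111210/3043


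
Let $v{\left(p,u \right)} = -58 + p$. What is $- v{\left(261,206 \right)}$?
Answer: $-203$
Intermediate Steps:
$- v{\left(261,206 \right)} = - (-58 + 261) = \left(-1\right) 203 = -203$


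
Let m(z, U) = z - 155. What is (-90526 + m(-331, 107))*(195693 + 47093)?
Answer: -22096439432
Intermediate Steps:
m(z, U) = -155 + z
(-90526 + m(-331, 107))*(195693 + 47093) = (-90526 + (-155 - 331))*(195693 + 47093) = (-90526 - 486)*242786 = -91012*242786 = -22096439432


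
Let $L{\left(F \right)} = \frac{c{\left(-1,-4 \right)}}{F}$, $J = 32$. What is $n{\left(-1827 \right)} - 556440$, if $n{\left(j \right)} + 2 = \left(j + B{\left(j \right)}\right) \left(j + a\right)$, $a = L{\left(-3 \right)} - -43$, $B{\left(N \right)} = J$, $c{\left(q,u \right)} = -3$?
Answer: $2644043$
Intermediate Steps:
$B{\left(N \right)} = 32$
$L{\left(F \right)} = - \frac{3}{F}$
$a = 44$ ($a = - \frac{3}{-3} - -43 = \left(-3\right) \left(- \frac{1}{3}\right) + 43 = 1 + 43 = 44$)
$n{\left(j \right)} = -2 + \left(32 + j\right) \left(44 + j\right)$ ($n{\left(j \right)} = -2 + \left(j + 32\right) \left(j + 44\right) = -2 + \left(32 + j\right) \left(44 + j\right)$)
$n{\left(-1827 \right)} - 556440 = \left(1406 + \left(-1827\right)^{2} + 76 \left(-1827\right)\right) - 556440 = \left(1406 + 3337929 - 138852\right) - 556440 = 3200483 - 556440 = 2644043$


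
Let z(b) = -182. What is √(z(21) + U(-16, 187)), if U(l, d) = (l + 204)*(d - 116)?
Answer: √13166 ≈ 114.74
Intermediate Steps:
U(l, d) = (-116 + d)*(204 + l) (U(l, d) = (204 + l)*(-116 + d) = (-116 + d)*(204 + l))
√(z(21) + U(-16, 187)) = √(-182 + (-23664 - 116*(-16) + 204*187 + 187*(-16))) = √(-182 + (-23664 + 1856 + 38148 - 2992)) = √(-182 + 13348) = √13166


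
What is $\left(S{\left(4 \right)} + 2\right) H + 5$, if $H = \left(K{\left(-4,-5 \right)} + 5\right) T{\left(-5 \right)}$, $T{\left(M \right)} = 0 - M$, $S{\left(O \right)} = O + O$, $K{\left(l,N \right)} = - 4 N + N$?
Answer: $1005$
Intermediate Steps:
$K{\left(l,N \right)} = - 3 N$
$S{\left(O \right)} = 2 O$
$T{\left(M \right)} = - M$
$H = 100$ ($H = \left(\left(-3\right) \left(-5\right) + 5\right) \left(\left(-1\right) \left(-5\right)\right) = \left(15 + 5\right) 5 = 20 \cdot 5 = 100$)
$\left(S{\left(4 \right)} + 2\right) H + 5 = \left(2 \cdot 4 + 2\right) 100 + 5 = \left(8 + 2\right) 100 + 5 = 10 \cdot 100 + 5 = 1000 + 5 = 1005$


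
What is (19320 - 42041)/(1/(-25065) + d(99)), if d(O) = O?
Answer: -569501865/2481434 ≈ -229.51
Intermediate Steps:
(19320 - 42041)/(1/(-25065) + d(99)) = (19320 - 42041)/(1/(-25065) + 99) = -22721/(-1/25065 + 99) = -22721/2481434/25065 = -22721*25065/2481434 = -569501865/2481434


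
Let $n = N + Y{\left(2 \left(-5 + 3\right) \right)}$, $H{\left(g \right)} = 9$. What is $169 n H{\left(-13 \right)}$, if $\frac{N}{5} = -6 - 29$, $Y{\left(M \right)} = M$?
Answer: $-272259$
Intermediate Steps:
$N = -175$ ($N = 5 \left(-6 - 29\right) = 5 \left(-35\right) = -175$)
$n = -179$ ($n = -175 + 2 \left(-5 + 3\right) = -175 + 2 \left(-2\right) = -175 - 4 = -179$)
$169 n H{\left(-13 \right)} = 169 \left(-179\right) 9 = \left(-30251\right) 9 = -272259$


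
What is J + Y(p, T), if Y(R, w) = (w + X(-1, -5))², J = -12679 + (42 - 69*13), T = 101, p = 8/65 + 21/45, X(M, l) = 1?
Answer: -3130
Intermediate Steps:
p = 23/39 (p = 8*(1/65) + 21*(1/45) = 8/65 + 7/15 = 23/39 ≈ 0.58974)
J = -13534 (J = -12679 + (42 - 897) = -12679 - 855 = -13534)
Y(R, w) = (1 + w)² (Y(R, w) = (w + 1)² = (1 + w)²)
J + Y(p, T) = -13534 + (1 + 101)² = -13534 + 102² = -13534 + 10404 = -3130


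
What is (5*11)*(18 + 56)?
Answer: 4070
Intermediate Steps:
(5*11)*(18 + 56) = 55*74 = 4070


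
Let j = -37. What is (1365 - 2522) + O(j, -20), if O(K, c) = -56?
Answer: -1213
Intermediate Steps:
(1365 - 2522) + O(j, -20) = (1365 - 2522) - 56 = -1157 - 56 = -1213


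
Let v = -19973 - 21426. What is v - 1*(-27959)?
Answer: -13440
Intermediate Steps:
v = -41399
v - 1*(-27959) = -41399 - 1*(-27959) = -41399 + 27959 = -13440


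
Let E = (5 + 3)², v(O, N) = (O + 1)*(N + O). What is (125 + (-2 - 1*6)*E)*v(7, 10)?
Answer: -52632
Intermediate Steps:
v(O, N) = (1 + O)*(N + O)
E = 64 (E = 8² = 64)
(125 + (-2 - 1*6)*E)*v(7, 10) = (125 + (-2 - 1*6)*64)*(10 + 7 + 7² + 10*7) = (125 + (-2 - 6)*64)*(10 + 7 + 49 + 70) = (125 - 8*64)*136 = (125 - 512)*136 = -387*136 = -52632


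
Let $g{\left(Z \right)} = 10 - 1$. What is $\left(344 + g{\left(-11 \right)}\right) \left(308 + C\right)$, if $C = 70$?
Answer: $133434$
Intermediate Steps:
$g{\left(Z \right)} = 9$ ($g{\left(Z \right)} = 10 - 1 = 9$)
$\left(344 + g{\left(-11 \right)}\right) \left(308 + C\right) = \left(344 + 9\right) \left(308 + 70\right) = 353 \cdot 378 = 133434$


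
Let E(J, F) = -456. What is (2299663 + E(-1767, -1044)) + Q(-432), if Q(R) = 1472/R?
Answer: 62078497/27 ≈ 2.2992e+6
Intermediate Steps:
(2299663 + E(-1767, -1044)) + Q(-432) = (2299663 - 456) + 1472/(-432) = 2299207 + 1472*(-1/432) = 2299207 - 92/27 = 62078497/27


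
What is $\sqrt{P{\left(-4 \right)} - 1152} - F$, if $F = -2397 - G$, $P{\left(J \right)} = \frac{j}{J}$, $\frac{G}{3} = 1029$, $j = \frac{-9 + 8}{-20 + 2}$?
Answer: $5484 + \frac{i \sqrt{165890}}{12} \approx 5484.0 + 33.941 i$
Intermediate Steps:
$j = \frac{1}{18}$ ($j = - \frac{1}{-18} = \left(-1\right) \left(- \frac{1}{18}\right) = \frac{1}{18} \approx 0.055556$)
$G = 3087$ ($G = 3 \cdot 1029 = 3087$)
$P{\left(J \right)} = \frac{1}{18 J}$
$F = -5484$ ($F = -2397 - 3087 = -5484$)
$\sqrt{P{\left(-4 \right)} - 1152} - F = \sqrt{\frac{1}{18 \left(-4\right)} - 1152} - -5484 = \sqrt{\frac{1}{18} \left(- \frac{1}{4}\right) - 1152} + 5484 = \sqrt{- \frac{1}{72} - 1152} + 5484 = \sqrt{- \frac{82945}{72}} + 5484 = \frac{i \sqrt{165890}}{12} + 5484 = 5484 + \frac{i \sqrt{165890}}{12}$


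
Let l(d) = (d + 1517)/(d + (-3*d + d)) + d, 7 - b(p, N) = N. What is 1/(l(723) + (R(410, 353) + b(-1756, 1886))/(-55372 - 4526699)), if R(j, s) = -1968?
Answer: 1104279111/794973444700 ≈ 0.0013891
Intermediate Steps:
b(p, N) = 7 - N
l(d) = d - (1517 + d)/d (l(d) = (1517 + d)/(d - 2*d) + d = (1517 + d)/((-d)) + d = (1517 + d)*(-1/d) + d = -(1517 + d)/d + d = d - (1517 + d)/d)
1/(l(723) + (R(410, 353) + b(-1756, 1886))/(-55372 - 4526699)) = 1/((-1 + 723 - 1517/723) + (-1968 + (7 - 1*1886))/(-55372 - 4526699)) = 1/((-1 + 723 - 1517*1/723) + (-1968 + (7 - 1886))/(-4582071)) = 1/((-1 + 723 - 1517/723) + (-1968 - 1879)*(-1/4582071)) = 1/(520489/723 - 3847*(-1/4582071)) = 1/(520489/723 + 3847/4582071) = 1/(794973444700/1104279111) = 1104279111/794973444700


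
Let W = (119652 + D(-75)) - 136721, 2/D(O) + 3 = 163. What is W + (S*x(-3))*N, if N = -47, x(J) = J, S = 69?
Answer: -587199/80 ≈ -7340.0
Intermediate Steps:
D(O) = 1/80 (D(O) = 2/(-3 + 163) = 2/160 = 2*(1/160) = 1/80)
W = -1365519/80 (W = (119652 + 1/80) - 136721 = 9572161/80 - 136721 = -1365519/80 ≈ -17069.)
W + (S*x(-3))*N = -1365519/80 + (69*(-3))*(-47) = -1365519/80 - 207*(-47) = -1365519/80 + 9729 = -587199/80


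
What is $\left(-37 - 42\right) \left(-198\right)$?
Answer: $15642$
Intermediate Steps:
$\left(-37 - 42\right) \left(-198\right) = \left(-79\right) \left(-198\right) = 15642$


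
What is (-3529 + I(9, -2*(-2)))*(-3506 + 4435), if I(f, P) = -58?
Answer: -3332323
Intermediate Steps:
(-3529 + I(9, -2*(-2)))*(-3506 + 4435) = (-3529 - 58)*(-3506 + 4435) = -3587*929 = -3332323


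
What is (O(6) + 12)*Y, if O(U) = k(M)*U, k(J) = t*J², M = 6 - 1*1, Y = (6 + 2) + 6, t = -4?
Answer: -8232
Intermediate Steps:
Y = 14 (Y = 8 + 6 = 14)
M = 5 (M = 6 - 1 = 5)
k(J) = -4*J²
O(U) = -100*U (O(U) = (-4*5²)*U = (-4*25)*U = -100*U)
(O(6) + 12)*Y = (-100*6 + 12)*14 = (-600 + 12)*14 = -588*14 = -8232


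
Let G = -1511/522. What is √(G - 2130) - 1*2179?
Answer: -2179 + I*√64575518/174 ≈ -2179.0 + 46.183*I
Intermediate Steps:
G = -1511/522 (G = -1511*1/522 = -1511/522 ≈ -2.8946)
√(G - 2130) - 1*2179 = √(-1511/522 - 2130) - 1*2179 = √(-1113371/522) - 2179 = I*√64575518/174 - 2179 = -2179 + I*√64575518/174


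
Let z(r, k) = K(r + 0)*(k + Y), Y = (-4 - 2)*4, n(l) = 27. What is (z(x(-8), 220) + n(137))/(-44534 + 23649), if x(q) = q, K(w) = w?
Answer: 1541/20885 ≈ 0.073785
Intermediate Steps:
Y = -24 (Y = -6*4 = -24)
z(r, k) = r*(-24 + k) (z(r, k) = (r + 0)*(k - 24) = r*(-24 + k))
(z(x(-8), 220) + n(137))/(-44534 + 23649) = (-8*(-24 + 220) + 27)/(-44534 + 23649) = (-8*196 + 27)/(-20885) = (-1568 + 27)*(-1/20885) = -1541*(-1/20885) = 1541/20885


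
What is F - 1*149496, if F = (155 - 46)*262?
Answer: -120938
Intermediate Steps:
F = 28558 (F = 109*262 = 28558)
F - 1*149496 = 28558 - 1*149496 = 28558 - 149496 = -120938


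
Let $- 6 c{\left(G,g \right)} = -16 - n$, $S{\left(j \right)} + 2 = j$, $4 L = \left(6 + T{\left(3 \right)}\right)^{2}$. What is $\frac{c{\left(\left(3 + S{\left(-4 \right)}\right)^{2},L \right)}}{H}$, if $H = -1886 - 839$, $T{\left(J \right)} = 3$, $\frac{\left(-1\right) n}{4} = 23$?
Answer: $\frac{38}{8175} \approx 0.0046483$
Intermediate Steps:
$n = -92$ ($n = \left(-4\right) 23 = -92$)
$L = \frac{81}{4}$ ($L = \frac{\left(6 + 3\right)^{2}}{4} = \frac{9^{2}}{4} = \frac{1}{4} \cdot 81 = \frac{81}{4} \approx 20.25$)
$S{\left(j \right)} = -2 + j$
$H = -2725$
$c{\left(G,g \right)} = - \frac{38}{3}$ ($c{\left(G,g \right)} = - \frac{-16 - -92}{6} = - \frac{-16 + 92}{6} = \left(- \frac{1}{6}\right) 76 = - \frac{38}{3}$)
$\frac{c{\left(\left(3 + S{\left(-4 \right)}\right)^{2},L \right)}}{H} = - \frac{38}{3 \left(-2725\right)} = \left(- \frac{38}{3}\right) \left(- \frac{1}{2725}\right) = \frac{38}{8175}$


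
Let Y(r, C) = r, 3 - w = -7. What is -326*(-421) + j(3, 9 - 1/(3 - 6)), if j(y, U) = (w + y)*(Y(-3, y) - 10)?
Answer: 137077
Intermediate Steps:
w = 10 (w = 3 - 1*(-7) = 3 + 7 = 10)
j(y, U) = -130 - 13*y (j(y, U) = (10 + y)*(-3 - 10) = (10 + y)*(-13) = -130 - 13*y)
-326*(-421) + j(3, 9 - 1/(3 - 6)) = -326*(-421) + (-130 - 13*3) = 137246 + (-130 - 39) = 137246 - 169 = 137077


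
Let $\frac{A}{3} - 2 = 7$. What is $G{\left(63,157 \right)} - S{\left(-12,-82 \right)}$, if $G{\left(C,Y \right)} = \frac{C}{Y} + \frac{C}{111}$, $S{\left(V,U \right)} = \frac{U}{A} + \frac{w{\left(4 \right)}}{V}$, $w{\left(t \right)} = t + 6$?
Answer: $\frac{1517993}{313686} \approx 4.8392$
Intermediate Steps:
$w{\left(t \right)} = 6 + t$
$A = 27$ ($A = 6 + 3 \cdot 7 = 6 + 21 = 27$)
$S{\left(V,U \right)} = \frac{10}{V} + \frac{U}{27}$ ($S{\left(V,U \right)} = \frac{U}{27} + \frac{6 + 4}{V} = U \frac{1}{27} + \frac{10}{V} = \frac{U}{27} + \frac{10}{V} = \frac{10}{V} + \frac{U}{27}$)
$G{\left(C,Y \right)} = \frac{C}{111} + \frac{C}{Y}$ ($G{\left(C,Y \right)} = \frac{C}{Y} + C \frac{1}{111} = \frac{C}{Y} + \frac{C}{111} = \frac{C}{111} + \frac{C}{Y}$)
$G{\left(63,157 \right)} - S{\left(-12,-82 \right)} = \left(\frac{1}{111} \cdot 63 + \frac{63}{157}\right) - \left(\frac{10}{-12} + \frac{1}{27} \left(-82\right)\right) = \left(\frac{21}{37} + 63 \cdot \frac{1}{157}\right) - \left(10 \left(- \frac{1}{12}\right) - \frac{82}{27}\right) = \left(\frac{21}{37} + \frac{63}{157}\right) - \left(- \frac{5}{6} - \frac{82}{27}\right) = \frac{5628}{5809} - - \frac{209}{54} = \frac{5628}{5809} + \frac{209}{54} = \frac{1517993}{313686}$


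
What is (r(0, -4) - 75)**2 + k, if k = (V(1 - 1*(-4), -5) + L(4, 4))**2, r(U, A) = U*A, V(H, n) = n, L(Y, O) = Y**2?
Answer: 5746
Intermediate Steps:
r(U, A) = A*U
k = 121 (k = (-5 + 4**2)**2 = (-5 + 16)**2 = 11**2 = 121)
(r(0, -4) - 75)**2 + k = (-4*0 - 75)**2 + 121 = (0 - 75)**2 + 121 = (-75)**2 + 121 = 5625 + 121 = 5746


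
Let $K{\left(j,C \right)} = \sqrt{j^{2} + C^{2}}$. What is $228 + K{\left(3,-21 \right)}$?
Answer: $228 + 15 \sqrt{2} \approx 249.21$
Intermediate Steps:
$K{\left(j,C \right)} = \sqrt{C^{2} + j^{2}}$
$228 + K{\left(3,-21 \right)} = 228 + \sqrt{\left(-21\right)^{2} + 3^{2}} = 228 + \sqrt{441 + 9} = 228 + \sqrt{450} = 228 + 15 \sqrt{2}$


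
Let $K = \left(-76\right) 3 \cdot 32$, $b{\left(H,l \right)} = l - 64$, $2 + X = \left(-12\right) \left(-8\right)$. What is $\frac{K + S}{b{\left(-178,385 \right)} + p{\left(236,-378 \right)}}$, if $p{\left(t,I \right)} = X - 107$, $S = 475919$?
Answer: $\frac{468623}{308} \approx 1521.5$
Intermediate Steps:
$X = 94$ ($X = -2 - -96 = -2 + 96 = 94$)
$p{\left(t,I \right)} = -13$ ($p{\left(t,I \right)} = 94 - 107 = -13$)
$b{\left(H,l \right)} = -64 + l$ ($b{\left(H,l \right)} = l - 64 = -64 + l$)
$K = -7296$ ($K = \left(-228\right) 32 = -7296$)
$\frac{K + S}{b{\left(-178,385 \right)} + p{\left(236,-378 \right)}} = \frac{-7296 + 475919}{\left(-64 + 385\right) - 13} = \frac{468623}{321 - 13} = \frac{468623}{308}$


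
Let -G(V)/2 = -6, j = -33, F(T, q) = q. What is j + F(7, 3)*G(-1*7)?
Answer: 3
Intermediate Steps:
G(V) = 12 (G(V) = -2*(-6) = 12)
j + F(7, 3)*G(-1*7) = -33 + 3*12 = -33 + 36 = 3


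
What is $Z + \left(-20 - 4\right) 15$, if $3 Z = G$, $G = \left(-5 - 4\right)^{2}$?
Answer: $-333$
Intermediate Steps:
$G = 81$ ($G = \left(-9\right)^{2} = 81$)
$Z = 27$ ($Z = \frac{1}{3} \cdot 81 = 27$)
$Z + \left(-20 - 4\right) 15 = 27 + \left(-20 - 4\right) 15 = 27 - 360 = -333$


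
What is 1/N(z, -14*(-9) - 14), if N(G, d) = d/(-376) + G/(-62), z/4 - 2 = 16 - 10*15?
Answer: 1457/11974 ≈ 0.12168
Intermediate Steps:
z = -528 (z = 8 + 4*(16 - 10*15) = 8 + 4*(16 - 150) = 8 + 4*(-134) = 8 - 536 = -528)
N(G, d) = -G/62 - d/376 (N(G, d) = d*(-1/376) + G*(-1/62) = -d/376 - G/62 = -G/62 - d/376)
1/N(z, -14*(-9) - 14) = 1/(-1/62*(-528) - (-14*(-9) - 14)/376) = 1/(264/31 - (126 - 14)/376) = 1/(264/31 - 1/376*112) = 1/(264/31 - 14/47) = 1/(11974/1457) = 1457/11974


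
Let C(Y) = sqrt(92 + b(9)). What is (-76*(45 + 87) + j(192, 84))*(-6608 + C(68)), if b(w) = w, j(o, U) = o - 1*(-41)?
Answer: 64751792 - 9799*sqrt(101) ≈ 6.4653e+7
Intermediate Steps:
j(o, U) = 41 + o (j(o, U) = o + 41 = 41 + o)
C(Y) = sqrt(101) (C(Y) = sqrt(92 + 9) = sqrt(101))
(-76*(45 + 87) + j(192, 84))*(-6608 + C(68)) = (-76*(45 + 87) + (41 + 192))*(-6608 + sqrt(101)) = (-76*132 + 233)*(-6608 + sqrt(101)) = (-10032 + 233)*(-6608 + sqrt(101)) = -9799*(-6608 + sqrt(101)) = 64751792 - 9799*sqrt(101)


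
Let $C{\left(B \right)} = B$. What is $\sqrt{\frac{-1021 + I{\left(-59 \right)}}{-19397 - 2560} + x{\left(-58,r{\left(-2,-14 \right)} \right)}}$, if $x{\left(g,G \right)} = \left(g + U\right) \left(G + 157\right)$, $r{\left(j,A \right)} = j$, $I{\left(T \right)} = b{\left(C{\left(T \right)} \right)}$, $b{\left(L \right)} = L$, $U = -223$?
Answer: $\frac{i \sqrt{2333141195515}}{7319} \approx 208.7 i$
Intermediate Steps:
$I{\left(T \right)} = T$
$x{\left(g,G \right)} = \left(-223 + g\right) \left(157 + G\right)$ ($x{\left(g,G \right)} = \left(g - 223\right) \left(G + 157\right) = \left(-223 + g\right) \left(157 + G\right)$)
$\sqrt{\frac{-1021 + I{\left(-59 \right)}}{-19397 - 2560} + x{\left(-58,r{\left(-2,-14 \right)} \right)}} = \sqrt{\frac{-1021 - 59}{-19397 - 2560} - 43555} = \sqrt{- \frac{1080}{-21957} + \left(-35011 + 446 - 9106 + 116\right)} = \sqrt{\left(-1080\right) \left(- \frac{1}{21957}\right) - 43555} = \sqrt{\frac{360}{7319} - 43555} = \sqrt{- \frac{318778685}{7319}} = \frac{i \sqrt{2333141195515}}{7319}$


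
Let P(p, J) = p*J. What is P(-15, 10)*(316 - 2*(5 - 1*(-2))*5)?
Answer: -36900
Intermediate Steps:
P(p, J) = J*p
P(-15, 10)*(316 - 2*(5 - 1*(-2))*5) = (10*(-15))*(316 - 2*(5 - 1*(-2))*5) = -150*(316 - 2*(5 + 2)*5) = -150*(316 - 2*7*5) = -150*(316 - 14*5) = -150*(316 - 70) = -150*246 = -36900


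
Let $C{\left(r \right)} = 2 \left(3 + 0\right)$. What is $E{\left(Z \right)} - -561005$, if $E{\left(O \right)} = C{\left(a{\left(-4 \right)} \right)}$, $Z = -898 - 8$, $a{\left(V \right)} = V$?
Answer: $561011$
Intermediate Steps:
$C{\left(r \right)} = 6$ ($C{\left(r \right)} = 2 \cdot 3 = 6$)
$Z = -906$ ($Z = -898 - 8 = -906$)
$E{\left(O \right)} = 6$
$E{\left(Z \right)} - -561005 = 6 - -561005 = 6 + 561005 = 561011$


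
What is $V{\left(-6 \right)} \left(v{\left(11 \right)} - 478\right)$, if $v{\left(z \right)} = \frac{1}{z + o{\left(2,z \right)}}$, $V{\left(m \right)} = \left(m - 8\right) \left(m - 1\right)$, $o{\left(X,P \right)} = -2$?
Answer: $- \frac{421498}{9} \approx -46833.0$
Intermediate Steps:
$V{\left(m \right)} = \left(-1 + m\right) \left(-8 + m\right)$ ($V{\left(m \right)} = \left(-8 + m\right) \left(-1 + m\right) = \left(-1 + m\right) \left(-8 + m\right)$)
$v{\left(z \right)} = \frac{1}{-2 + z}$ ($v{\left(z \right)} = \frac{1}{z - 2} = \frac{1}{-2 + z}$)
$V{\left(-6 \right)} \left(v{\left(11 \right)} - 478\right) = \left(8 + \left(-6\right)^{2} - -54\right) \left(\frac{1}{-2 + 11} - 478\right) = \left(8 + 36 + 54\right) \left(\frac{1}{9} - 478\right) = 98 \left(\frac{1}{9} - 478\right) = 98 \left(- \frac{4301}{9}\right) = - \frac{421498}{9}$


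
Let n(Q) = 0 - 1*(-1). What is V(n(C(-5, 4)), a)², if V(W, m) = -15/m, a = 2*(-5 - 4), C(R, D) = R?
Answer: 25/36 ≈ 0.69444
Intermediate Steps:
n(Q) = 1 (n(Q) = 0 + 1 = 1)
a = -18 (a = 2*(-9) = -18)
V(n(C(-5, 4)), a)² = (-15/(-18))² = (-15*(-1/18))² = (⅚)² = 25/36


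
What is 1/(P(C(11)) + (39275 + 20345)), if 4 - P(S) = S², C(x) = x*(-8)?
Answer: 1/51880 ≈ 1.9275e-5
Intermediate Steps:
C(x) = -8*x
P(S) = 4 - S²
1/(P(C(11)) + (39275 + 20345)) = 1/((4 - (-8*11)²) + (39275 + 20345)) = 1/((4 - 1*(-88)²) + 59620) = 1/((4 - 1*7744) + 59620) = 1/((4 - 7744) + 59620) = 1/(-7740 + 59620) = 1/51880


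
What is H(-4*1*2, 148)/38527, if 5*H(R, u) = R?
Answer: -8/192635 ≈ -4.1529e-5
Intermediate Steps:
H(R, u) = R/5
H(-4*1*2, 148)/38527 = ((-4*1*2)/5)/38527 = ((-4*2)/5)*(1/38527) = ((1/5)*(-8))*(1/38527) = -8/5*1/38527 = -8/192635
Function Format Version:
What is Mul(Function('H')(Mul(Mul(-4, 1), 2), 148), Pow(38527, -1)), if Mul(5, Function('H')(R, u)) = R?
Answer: Rational(-8, 192635) ≈ -4.1529e-5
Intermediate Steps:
Function('H')(R, u) = Mul(Rational(1, 5), R)
Mul(Function('H')(Mul(Mul(-4, 1), 2), 148), Pow(38527, -1)) = Mul(Mul(Rational(1, 5), Mul(Mul(-4, 1), 2)), Pow(38527, -1)) = Mul(Mul(Rational(1, 5), Mul(-4, 2)), Rational(1, 38527)) = Mul(Mul(Rational(1, 5), -8), Rational(1, 38527)) = Mul(Rational(-8, 5), Rational(1, 38527)) = Rational(-8, 192635)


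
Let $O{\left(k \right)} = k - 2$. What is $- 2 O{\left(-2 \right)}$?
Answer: $8$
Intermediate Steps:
$O{\left(k \right)} = -2 + k$ ($O{\left(k \right)} = k - 2 = -2 + k$)
$- 2 O{\left(-2 \right)} = - 2 \left(-2 - 2\right) = \left(-2\right) \left(-4\right) = 8$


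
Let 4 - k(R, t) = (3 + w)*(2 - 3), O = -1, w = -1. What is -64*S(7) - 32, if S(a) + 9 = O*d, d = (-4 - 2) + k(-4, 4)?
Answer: 544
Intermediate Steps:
k(R, t) = 6 (k(R, t) = 4 - (3 - 1)*(2 - 3) = 4 - 2*(-1) = 4 - 1*(-2) = 4 + 2 = 6)
d = 0 (d = (-4 - 2) + 6 = -6 + 6 = 0)
S(a) = -9 (S(a) = -9 - 1*0 = -9 + 0 = -9)
-64*S(7) - 32 = -64*(-9) - 32 = 576 - 32 = 544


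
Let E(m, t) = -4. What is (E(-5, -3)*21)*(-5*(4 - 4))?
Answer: 0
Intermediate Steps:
(E(-5, -3)*21)*(-5*(4 - 4)) = (-4*21)*(-5*(4 - 4)) = -(-420)*0 = -84*0 = 0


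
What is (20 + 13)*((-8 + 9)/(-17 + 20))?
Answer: 11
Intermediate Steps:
(20 + 13)*((-8 + 9)/(-17 + 20)) = 33*(1/3) = 11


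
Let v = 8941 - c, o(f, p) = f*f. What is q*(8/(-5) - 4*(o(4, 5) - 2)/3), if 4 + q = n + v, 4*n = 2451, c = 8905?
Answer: -196004/15 ≈ -13067.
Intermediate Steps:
o(f, p) = f²
n = 2451/4 (n = (¼)*2451 = 2451/4 ≈ 612.75)
v = 36 (v = 8941 - 1*8905 = 8941 - 8905 = 36)
q = 2579/4 (q = -4 + (2451/4 + 36) = -4 + 2595/4 = 2579/4 ≈ 644.75)
q*(8/(-5) - 4*(o(4, 5) - 2)/3) = 2579*(8/(-5) - 4*(4² - 2)/3)/4 = 2579*(8*(-⅕) - 4*(16 - 2)*(⅓))/4 = 2579*(-8/5 - 4*14*(⅓))/4 = 2579*(-8/5 - 56*⅓)/4 = 2579*(-8/5 - 56/3)/4 = (2579/4)*(-304/15) = -196004/15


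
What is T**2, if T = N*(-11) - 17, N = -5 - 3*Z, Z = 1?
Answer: 5041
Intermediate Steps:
N = -8 (N = -5 - 3*1 = -5 - 3 = -8)
T = 71 (T = -8*(-11) - 17 = 88 - 17 = 71)
T**2 = 71**2 = 5041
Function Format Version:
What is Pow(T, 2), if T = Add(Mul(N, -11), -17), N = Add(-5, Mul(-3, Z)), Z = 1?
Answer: 5041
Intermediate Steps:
N = -8 (N = Add(-5, Mul(-3, 1)) = Add(-5, -3) = -8)
T = 71 (T = Add(Mul(-8, -11), -17) = Add(88, -17) = 71)
Pow(T, 2) = Pow(71, 2) = 5041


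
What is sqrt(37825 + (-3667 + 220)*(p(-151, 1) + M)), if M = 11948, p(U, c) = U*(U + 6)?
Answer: 2*I*sqrt(29154749) ≈ 10799.0*I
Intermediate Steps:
p(U, c) = U*(6 + U)
sqrt(37825 + (-3667 + 220)*(p(-151, 1) + M)) = sqrt(37825 + (-3667 + 220)*(-151*(6 - 151) + 11948)) = sqrt(37825 - 3447*(-151*(-145) + 11948)) = sqrt(37825 - 3447*(21895 + 11948)) = sqrt(37825 - 3447*33843) = sqrt(37825 - 116656821) = sqrt(-116618996) = 2*I*sqrt(29154749)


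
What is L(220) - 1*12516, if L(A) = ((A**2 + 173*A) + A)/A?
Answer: -12122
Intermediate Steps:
L(A) = (A**2 + 174*A)/A
L(220) - 1*12516 = (174 + 220) - 1*12516 = 394 - 12516 = -12122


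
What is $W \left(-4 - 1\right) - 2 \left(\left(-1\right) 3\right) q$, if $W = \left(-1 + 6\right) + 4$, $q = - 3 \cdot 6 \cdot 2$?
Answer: $9720$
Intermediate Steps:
$q = -36$ ($q = \left(-3\right) 12 = -36$)
$W = 9$ ($W = 5 + 4 = 9$)
$W \left(-4 - 1\right) - 2 \left(\left(-1\right) 3\right) q = 9 \left(-4 - 1\right) - 2 \left(\left(-1\right) 3\right) \left(-36\right) = 9 \left(-4 - 1\right) \left(-2\right) \left(-3\right) \left(-36\right) = 9 \left(-5\right) 6 \left(-36\right) = \left(-45\right) \left(-216\right) = 9720$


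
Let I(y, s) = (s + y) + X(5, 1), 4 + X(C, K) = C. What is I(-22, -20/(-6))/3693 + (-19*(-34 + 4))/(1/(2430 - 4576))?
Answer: -13552054433/11079 ≈ -1.2232e+6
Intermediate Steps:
X(C, K) = -4 + C
I(y, s) = 1 + s + y (I(y, s) = (s + y) + (-4 + 5) = (s + y) + 1 = 1 + s + y)
I(-22, -20/(-6))/3693 + (-19*(-34 + 4))/(1/(2430 - 4576)) = (1 - 20/(-6) - 22)/3693 + (-19*(-34 + 4))/(1/(2430 - 4576)) = (1 - 20*(-⅙) - 22)*(1/3693) + (-19*(-30))/(1/(-2146)) = (1 + 10/3 - 22)*(1/3693) + 570/(-1/2146) = -53/3*1/3693 + 570*(-2146) = -53/11079 - 1223220 = -13552054433/11079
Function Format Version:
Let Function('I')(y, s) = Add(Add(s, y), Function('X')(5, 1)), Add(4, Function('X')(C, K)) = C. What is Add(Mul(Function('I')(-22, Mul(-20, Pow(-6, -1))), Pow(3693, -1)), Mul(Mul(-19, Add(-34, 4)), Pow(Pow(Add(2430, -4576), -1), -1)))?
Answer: Rational(-13552054433, 11079) ≈ -1.2232e+6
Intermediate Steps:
Function('X')(C, K) = Add(-4, C)
Function('I')(y, s) = Add(1, s, y) (Function('I')(y, s) = Add(Add(s, y), Add(-4, 5)) = Add(Add(s, y), 1) = Add(1, s, y))
Add(Mul(Function('I')(-22, Mul(-20, Pow(-6, -1))), Pow(3693, -1)), Mul(Mul(-19, Add(-34, 4)), Pow(Pow(Add(2430, -4576), -1), -1))) = Add(Mul(Add(1, Mul(-20, Pow(-6, -1)), -22), Pow(3693, -1)), Mul(Mul(-19, Add(-34, 4)), Pow(Pow(Add(2430, -4576), -1), -1))) = Add(Mul(Add(1, Mul(-20, Rational(-1, 6)), -22), Rational(1, 3693)), Mul(Mul(-19, -30), Pow(Pow(-2146, -1), -1))) = Add(Mul(Add(1, Rational(10, 3), -22), Rational(1, 3693)), Mul(570, Pow(Rational(-1, 2146), -1))) = Add(Mul(Rational(-53, 3), Rational(1, 3693)), Mul(570, -2146)) = Add(Rational(-53, 11079), -1223220) = Rational(-13552054433, 11079)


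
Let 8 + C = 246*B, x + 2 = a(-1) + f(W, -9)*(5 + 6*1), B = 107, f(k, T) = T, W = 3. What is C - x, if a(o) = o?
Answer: 26416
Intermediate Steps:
x = -102 (x = -2 + (-1 - 9*(5 + 6*1)) = -2 + (-1 - 9*(5 + 6)) = -2 + (-1 - 9*11) = -2 + (-1 - 99) = -2 - 100 = -102)
C = 26314 (C = -8 + 246*107 = -8 + 26322 = 26314)
C - x = 26314 - 1*(-102) = 26314 + 102 = 26416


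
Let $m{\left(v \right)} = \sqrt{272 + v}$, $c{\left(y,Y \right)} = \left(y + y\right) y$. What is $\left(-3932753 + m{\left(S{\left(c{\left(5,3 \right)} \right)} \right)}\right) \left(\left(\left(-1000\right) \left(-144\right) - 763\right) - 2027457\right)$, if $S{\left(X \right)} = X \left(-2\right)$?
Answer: $7410171857660 - 3768440 \sqrt{43} \approx 7.4101 \cdot 10^{12}$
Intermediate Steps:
$c{\left(y,Y \right)} = 2 y^{2}$ ($c{\left(y,Y \right)} = 2 y y = 2 y^{2}$)
$S{\left(X \right)} = - 2 X$
$\left(-3932753 + m{\left(S{\left(c{\left(5,3 \right)} \right)} \right)}\right) \left(\left(\left(-1000\right) \left(-144\right) - 763\right) - 2027457\right) = \left(-3932753 + \sqrt{272 - 2 \cdot 2 \cdot 5^{2}}\right) \left(\left(\left(-1000\right) \left(-144\right) - 763\right) - 2027457\right) = \left(-3932753 + \sqrt{272 - 2 \cdot 2 \cdot 25}\right) \left(\left(144000 - 763\right) - 2027457\right) = \left(-3932753 + \sqrt{272 - 100}\right) \left(143237 - 2027457\right) = \left(-3932753 + \sqrt{272 - 100}\right) \left(-1884220\right) = \left(-3932753 + \sqrt{172}\right) \left(-1884220\right) = \left(-3932753 + 2 \sqrt{43}\right) \left(-1884220\right) = 7410171857660 - 3768440 \sqrt{43}$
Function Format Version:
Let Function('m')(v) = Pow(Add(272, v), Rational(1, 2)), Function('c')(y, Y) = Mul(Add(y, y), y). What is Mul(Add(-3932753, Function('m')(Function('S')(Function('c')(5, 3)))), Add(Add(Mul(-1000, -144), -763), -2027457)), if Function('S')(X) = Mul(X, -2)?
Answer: Add(7410171857660, Mul(-3768440, Pow(43, Rational(1, 2)))) ≈ 7.4101e+12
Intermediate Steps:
Function('c')(y, Y) = Mul(2, Pow(y, 2)) (Function('c')(y, Y) = Mul(Mul(2, y), y) = Mul(2, Pow(y, 2)))
Function('S')(X) = Mul(-2, X)
Mul(Add(-3932753, Function('m')(Function('S')(Function('c')(5, 3)))), Add(Add(Mul(-1000, -144), -763), -2027457)) = Mul(Add(-3932753, Pow(Add(272, Mul(-2, Mul(2, Pow(5, 2)))), Rational(1, 2))), Add(Add(Mul(-1000, -144), -763), -2027457)) = Mul(Add(-3932753, Pow(Add(272, Mul(-2, Mul(2, 25))), Rational(1, 2))), Add(Add(144000, -763), -2027457)) = Mul(Add(-3932753, Pow(Add(272, Mul(-2, 50)), Rational(1, 2))), Add(143237, -2027457)) = Mul(Add(-3932753, Pow(Add(272, -100), Rational(1, 2))), -1884220) = Mul(Add(-3932753, Pow(172, Rational(1, 2))), -1884220) = Mul(Add(-3932753, Mul(2, Pow(43, Rational(1, 2)))), -1884220) = Add(7410171857660, Mul(-3768440, Pow(43, Rational(1, 2))))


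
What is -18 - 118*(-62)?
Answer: 7298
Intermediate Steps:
-18 - 118*(-62) = -18 + 7316 = 7298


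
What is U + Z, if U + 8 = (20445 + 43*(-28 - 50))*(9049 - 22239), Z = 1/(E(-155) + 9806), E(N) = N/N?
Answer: -2210794932485/9807 ≈ -2.2543e+8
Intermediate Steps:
E(N) = 1
Z = 1/9807 (Z = 1/(1 + 9806) = 1/9807 ≈ 0.00010197)
U = -225430298 (U = -8 + (20445 + 43*(-28 - 50))*(9049 - 22239) = -8 + (20445 + 43*(-78))*(-13190) = -8 + (20445 - 3354)*(-13190) = -8 + 17091*(-13190) = -8 - 225430290 = -225430298)
U + Z = -225430298 + 1/9807 = -2210794932485/9807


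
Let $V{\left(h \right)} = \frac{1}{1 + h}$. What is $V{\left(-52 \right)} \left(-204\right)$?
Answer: $4$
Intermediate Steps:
$V{\left(-52 \right)} \left(-204\right) = \frac{1}{1 - 52} \left(-204\right) = \frac{1}{-51} \left(-204\right) = \left(- \frac{1}{51}\right) \left(-204\right) = 4$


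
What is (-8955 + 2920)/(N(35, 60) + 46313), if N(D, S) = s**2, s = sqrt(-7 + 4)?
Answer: -1207/9262 ≈ -0.13032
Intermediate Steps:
s = I*sqrt(3) (s = sqrt(-3) = I*sqrt(3) ≈ 1.732*I)
N(D, S) = -3 (N(D, S) = (I*sqrt(3))**2 = -3)
(-8955 + 2920)/(N(35, 60) + 46313) = (-8955 + 2920)/(-3 + 46313) = -6035/46310 = -6035*1/46310 = -1207/9262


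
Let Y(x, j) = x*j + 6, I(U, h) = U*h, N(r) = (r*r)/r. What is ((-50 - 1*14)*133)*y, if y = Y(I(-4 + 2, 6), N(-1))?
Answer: -153216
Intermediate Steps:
N(r) = r (N(r) = r²/r = r)
Y(x, j) = 6 + j*x (Y(x, j) = j*x + 6 = 6 + j*x)
y = 18 (y = 6 - (-4 + 2)*6 = 6 - (-2)*6 = 6 - 1*(-12) = 6 + 12 = 18)
((-50 - 1*14)*133)*y = ((-50 - 1*14)*133)*18 = ((-50 - 14)*133)*18 = -64*133*18 = -8512*18 = -153216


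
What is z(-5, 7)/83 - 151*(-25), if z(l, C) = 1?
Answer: 313326/83 ≈ 3775.0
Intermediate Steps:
z(-5, 7)/83 - 151*(-25) = 1/83 - 151*(-25) = 1*(1/83) + 3775 = 1/83 + 3775 = 313326/83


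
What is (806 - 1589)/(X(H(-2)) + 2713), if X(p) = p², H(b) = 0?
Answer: -783/2713 ≈ -0.28861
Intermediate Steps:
(806 - 1589)/(X(H(-2)) + 2713) = (806 - 1589)/(0² + 2713) = -783/(0 + 2713) = -783/2713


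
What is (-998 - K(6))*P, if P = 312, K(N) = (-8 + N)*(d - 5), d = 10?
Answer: -308256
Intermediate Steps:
K(N) = -40 + 5*N (K(N) = (-8 + N)*(10 - 5) = (-8 + N)*5 = -40 + 5*N)
(-998 - K(6))*P = (-998 - (-40 + 5*6))*312 = (-998 - (-40 + 30))*312 = (-998 - 1*(-10))*312 = (-998 + 10)*312 = -988*312 = -308256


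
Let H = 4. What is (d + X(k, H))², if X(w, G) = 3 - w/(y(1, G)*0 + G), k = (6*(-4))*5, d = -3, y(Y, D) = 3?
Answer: 900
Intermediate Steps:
k = -120 (k = -24*5 = -120)
X(w, G) = 3 - w/G (X(w, G) = 3 - w/(3*0 + G) = 3 - w/(0 + G) = 3 - w/G)
(d + X(k, H))² = (-3 + (3 - 1*(-120)/4))² = (-3 + (3 - 1*(-120)*¼))² = (-3 + (3 + 30))² = (-3 + 33)² = 30² = 900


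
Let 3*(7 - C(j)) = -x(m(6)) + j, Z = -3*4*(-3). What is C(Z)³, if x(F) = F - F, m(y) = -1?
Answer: -125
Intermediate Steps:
x(F) = 0
Z = 36 (Z = -12*(-3) = 36)
C(j) = 7 - j/3 (C(j) = 7 - (-1*0 + j)/3 = 7 - (0 + j)/3 = 7 - j/3)
C(Z)³ = (7 - ⅓*36)³ = (7 - 12)³ = (-5)³ = -125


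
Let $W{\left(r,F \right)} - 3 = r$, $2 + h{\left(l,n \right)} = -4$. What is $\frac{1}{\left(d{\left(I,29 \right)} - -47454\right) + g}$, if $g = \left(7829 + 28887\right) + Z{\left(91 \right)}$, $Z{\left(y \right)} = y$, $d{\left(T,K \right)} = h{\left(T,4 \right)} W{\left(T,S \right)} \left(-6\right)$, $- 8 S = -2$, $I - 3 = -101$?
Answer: $\frac{1}{80841} \approx 1.237 \cdot 10^{-5}$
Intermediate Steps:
$I = -98$ ($I = 3 - 101 = -98$)
$h{\left(l,n \right)} = -6$ ($h{\left(l,n \right)} = -2 - 4 = -6$)
$S = \frac{1}{4}$ ($S = \left(- \frac{1}{8}\right) \left(-2\right) = \frac{1}{4} \approx 0.25$)
$W{\left(r,F \right)} = 3 + r$
$d{\left(T,K \right)} = 108 + 36 T$ ($d{\left(T,K \right)} = - 6 \left(3 + T\right) \left(-6\right) = \left(-18 - 6 T\right) \left(-6\right) = 108 + 36 T$)
$g = 36807$ ($g = \left(7829 + 28887\right) + 91 = 36716 + 91 = 36807$)
$\frac{1}{\left(d{\left(I,29 \right)} - -47454\right) + g} = \frac{1}{\left(\left(108 + 36 \left(-98\right)\right) - -47454\right) + 36807} = \frac{1}{\left(\left(108 - 3528\right) + 47454\right) + 36807} = \frac{1}{\left(-3420 + 47454\right) + 36807} = \frac{1}{44034 + 36807} = \frac{1}{80841}$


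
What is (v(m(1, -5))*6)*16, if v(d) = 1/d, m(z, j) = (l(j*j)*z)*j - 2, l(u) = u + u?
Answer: -8/21 ≈ -0.38095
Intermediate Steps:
l(u) = 2*u
m(z, j) = -2 + 2*z*j**3 (m(z, j) = ((2*(j*j))*z)*j - 2 = ((2*j**2)*z)*j - 2 = (2*z*j**2)*j - 2 = 2*z*j**3 - 2 = -2 + 2*z*j**3)
(v(m(1, -5))*6)*16 = (6/(-2 + 2*1*(-5)**3))*16 = (6/(-2 + 2*1*(-125)))*16 = (6/(-2 - 250))*16 = (6/(-252))*16 = -1/252*6*16 = -1/42*16 = -8/21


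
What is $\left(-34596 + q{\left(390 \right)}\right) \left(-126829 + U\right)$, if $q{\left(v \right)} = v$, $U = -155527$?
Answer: $9658269336$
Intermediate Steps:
$\left(-34596 + q{\left(390 \right)}\right) \left(-126829 + U\right) = \left(-34596 + 390\right) \left(-126829 - 155527\right) = \left(-34206\right) \left(-282356\right) = 9658269336$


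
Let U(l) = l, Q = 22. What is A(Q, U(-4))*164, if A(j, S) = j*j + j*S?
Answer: 64944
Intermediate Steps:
A(j, S) = j² + S*j
A(Q, U(-4))*164 = (22*(-4 + 22))*164 = (22*18)*164 = 396*164 = 64944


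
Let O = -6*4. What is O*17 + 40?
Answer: -368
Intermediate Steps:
O = -24
O*17 + 40 = -24*17 + 40 = -408 + 40 = -368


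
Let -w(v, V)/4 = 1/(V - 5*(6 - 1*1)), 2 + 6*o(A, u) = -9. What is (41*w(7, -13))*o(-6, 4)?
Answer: -451/57 ≈ -7.9123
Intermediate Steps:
o(A, u) = -11/6 (o(A, u) = -⅓ + (⅙)*(-9) = -⅓ - 3/2 = -11/6)
w(v, V) = -4/(-25 + V) (w(v, V) = -4/(V - 5*(6 - 1*1)) = -4/(V - 5*(6 - 1)) = -4/(V - 5*5) = -4/(V - 25) = -4/(-25 + V))
(41*w(7, -13))*o(-6, 4) = (41*(-4/(-25 - 13)))*(-11/6) = (41*(-4/(-38)))*(-11/6) = (41*(-4*(-1/38)))*(-11/6) = (41*(2/19))*(-11/6) = (82/19)*(-11/6) = -451/57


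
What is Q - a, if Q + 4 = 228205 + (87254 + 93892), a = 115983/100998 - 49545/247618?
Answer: 284369549753959/694692299 ≈ 4.0935e+5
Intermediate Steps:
a = 658764794/694692299 (a = 115983*(1/100998) - 49545*1/247618 = 12887/11222 - 49545/247618 = 658764794/694692299 ≈ 0.94828)
Q = 409347 (Q = -4 + (228205 + (87254 + 93892)) = -4 + (228205 + 181146) = -4 + 409351 = 409347)
Q - a = 409347 - 1*658764794/694692299 = 409347 - 658764794/694692299 = 284369549753959/694692299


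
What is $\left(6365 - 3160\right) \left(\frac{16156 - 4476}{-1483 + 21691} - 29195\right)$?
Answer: $- \frac{118176538775}{1263} \approx -9.3568 \cdot 10^{7}$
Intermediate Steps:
$\left(6365 - 3160\right) \left(\frac{16156 - 4476}{-1483 + 21691} - 29195\right) = 3205 \left(\frac{11680}{20208} - 29195\right) = 3205 \left(11680 \cdot \frac{1}{20208} - 29195\right) = 3205 \left(\frac{730}{1263} - 29195\right) = 3205 \left(- \frac{36872555}{1263}\right) = - \frac{118176538775}{1263}$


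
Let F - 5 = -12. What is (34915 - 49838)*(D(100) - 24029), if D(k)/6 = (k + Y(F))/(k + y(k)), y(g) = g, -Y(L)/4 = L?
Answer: 8963186567/25 ≈ 3.5853e+8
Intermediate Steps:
F = -7 (F = 5 - 12 = -7)
Y(L) = -4*L
D(k) = 3*(28 + k)/k (D(k) = 6*((k - 4*(-7))/(k + k)) = 6*((k + 28)/((2*k))) = 6*((28 + k)*(1/(2*k))) = 6*((28 + k)/(2*k)) = 3*(28 + k)/k)
(34915 - 49838)*(D(100) - 24029) = (34915 - 49838)*((3 + 84/100) - 24029) = -14923*((3 + 84*(1/100)) - 24029) = -14923*((3 + 21/25) - 24029) = -14923*(96/25 - 24029) = -14923*(-600629/25) = 8963186567/25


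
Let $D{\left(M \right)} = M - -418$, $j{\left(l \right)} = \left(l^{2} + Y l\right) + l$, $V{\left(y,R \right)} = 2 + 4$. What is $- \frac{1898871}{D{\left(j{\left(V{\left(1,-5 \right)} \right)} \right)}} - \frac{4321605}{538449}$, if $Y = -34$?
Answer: $- \frac{341183840653}{45947648} \approx -7425.5$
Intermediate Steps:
$V{\left(y,R \right)} = 6$
$j{\left(l \right)} = l^{2} - 33 l$ ($j{\left(l \right)} = \left(l^{2} - 34 l\right) + l = l^{2} - 33 l$)
$D{\left(M \right)} = 418 + M$ ($D{\left(M \right)} = M + 418 = 418 + M$)
$- \frac{1898871}{D{\left(j{\left(V{\left(1,-5 \right)} \right)} \right)}} - \frac{4321605}{538449} = - \frac{1898871}{418 + 6 \left(-33 + 6\right)} - \frac{4321605}{538449} = - \frac{1898871}{418 + 6 \left(-27\right)} - \frac{1440535}{179483} = - \frac{1898871}{418 - 162} - \frac{1440535}{179483} = - \frac{1898871}{256} - \frac{1440535}{179483} = - \frac{341183840653}{45947648}$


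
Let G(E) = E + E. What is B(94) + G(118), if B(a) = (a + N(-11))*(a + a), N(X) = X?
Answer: 15840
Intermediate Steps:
B(a) = 2*a*(-11 + a) (B(a) = (a - 11)*(a + a) = (-11 + a)*(2*a) = 2*a*(-11 + a))
G(E) = 2*E
B(94) + G(118) = 2*94*(-11 + 94) + 2*118 = 2*94*83 + 236 = 15604 + 236 = 15840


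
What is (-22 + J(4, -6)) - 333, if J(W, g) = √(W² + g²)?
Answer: -355 + 2*√13 ≈ -347.79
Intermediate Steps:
(-22 + J(4, -6)) - 333 = (-22 + √(4² + (-6)²)) - 333 = (-22 + √(16 + 36)) - 333 = (-22 + √52) - 333 = (-22 + 2*√13) - 333 = -355 + 2*√13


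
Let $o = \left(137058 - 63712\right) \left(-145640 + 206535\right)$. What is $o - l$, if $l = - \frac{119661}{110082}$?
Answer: $\frac{163890253000867}{36694} \approx 4.4664 \cdot 10^{9}$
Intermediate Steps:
$l = - \frac{39887}{36694}$ ($l = \left(-119661\right) \frac{1}{110082} = - \frac{39887}{36694} \approx -1.087$)
$o = 4466404670$ ($o = 73346 \cdot 60895 = 4466404670$)
$o - l = 4466404670 - - \frac{39887}{36694} = 4466404670 + \frac{39887}{36694} = \frac{163890253000867}{36694}$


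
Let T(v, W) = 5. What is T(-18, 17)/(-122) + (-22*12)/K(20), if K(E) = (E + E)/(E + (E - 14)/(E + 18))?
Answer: -1542433/11590 ≈ -133.08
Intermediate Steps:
K(E) = 2*E/(E + (-14 + E)/(18 + E)) (K(E) = (2*E)/(E + (-14 + E)/(18 + E)) = 2*E/(E + (-14 + E)/(18 + E)))
T(-18, 17)/(-122) + (-22*12)/K(20) = 5/(-122) + (-22*12)/((2*20*(18 + 20)/(-14 + 20² + 19*20))) = 5*(-1/122) - 264/(2*20*38/(-14 + 400 + 380)) = -5/122 - 264/(2*20*38/766) = -5/122 - 264/(2*20*(1/766)*38) = -5/122 - 264/760/383 = -5/122 - 264*383/760 = -5/122 - 12639/95 = -1542433/11590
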